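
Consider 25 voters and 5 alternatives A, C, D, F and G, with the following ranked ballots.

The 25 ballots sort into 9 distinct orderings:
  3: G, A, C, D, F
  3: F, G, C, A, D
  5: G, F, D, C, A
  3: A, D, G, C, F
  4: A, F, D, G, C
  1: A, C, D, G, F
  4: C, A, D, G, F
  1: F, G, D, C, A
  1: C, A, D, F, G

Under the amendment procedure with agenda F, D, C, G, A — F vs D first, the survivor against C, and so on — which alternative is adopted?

Round 1: F vs D — 13–12, F advances.
Round 2: F vs C — 13–12, F advances.
Round 3: F vs G — 9–16, G advances.
Round 4: G vs A — 12–13, A advances.
A survives the agenda.

A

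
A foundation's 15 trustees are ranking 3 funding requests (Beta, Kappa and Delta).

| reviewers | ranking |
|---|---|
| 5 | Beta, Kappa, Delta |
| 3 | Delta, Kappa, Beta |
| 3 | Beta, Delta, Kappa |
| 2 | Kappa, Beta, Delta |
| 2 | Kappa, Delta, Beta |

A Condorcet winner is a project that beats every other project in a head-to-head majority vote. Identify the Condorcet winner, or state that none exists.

Beta

Pairwise majorities:
Beta–Kappa: Beta 8–7.
Beta vs Delta: Beta, 10–5.
Kappa vs Delta: Kappa, 9–6.
Beta defeats every rival head-to-head and is the Condorcet winner.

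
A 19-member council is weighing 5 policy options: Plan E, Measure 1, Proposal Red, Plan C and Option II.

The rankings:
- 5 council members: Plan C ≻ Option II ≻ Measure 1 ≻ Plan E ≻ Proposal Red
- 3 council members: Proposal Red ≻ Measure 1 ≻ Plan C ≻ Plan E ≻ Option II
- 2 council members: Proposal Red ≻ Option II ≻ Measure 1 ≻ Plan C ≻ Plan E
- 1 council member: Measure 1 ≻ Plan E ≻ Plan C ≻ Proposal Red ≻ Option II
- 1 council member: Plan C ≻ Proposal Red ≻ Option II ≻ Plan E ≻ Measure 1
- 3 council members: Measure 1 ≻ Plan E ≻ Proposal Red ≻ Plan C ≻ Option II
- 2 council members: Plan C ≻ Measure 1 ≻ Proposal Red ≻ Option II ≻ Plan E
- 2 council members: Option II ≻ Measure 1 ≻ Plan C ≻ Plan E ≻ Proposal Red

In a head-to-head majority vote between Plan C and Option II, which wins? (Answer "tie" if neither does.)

Plan C

Ballots ranking Plan C above Option II: 5 + 3 + 1 + 1 + 3 + 2 = 15.
Ballots ranking Option II above Plan C: 19 − 15 = 4.
Plan C wins the head-to-head 15–4.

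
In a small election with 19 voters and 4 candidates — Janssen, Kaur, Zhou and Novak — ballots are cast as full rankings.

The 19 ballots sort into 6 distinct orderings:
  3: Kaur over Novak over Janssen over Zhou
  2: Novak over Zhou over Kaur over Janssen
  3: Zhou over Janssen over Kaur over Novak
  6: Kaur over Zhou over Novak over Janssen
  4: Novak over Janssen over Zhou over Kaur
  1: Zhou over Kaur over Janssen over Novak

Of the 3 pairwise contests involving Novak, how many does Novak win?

Novak against each rival (19 voters):
Novak vs Janssen: 3+2+6+4 = 15 for Novak, 4 for Janssen — Novak by 15–4.
Novak vs Kaur: Kaur, 13–6.
Novak vs Zhou: Novak is ranked higher on 3+2+4 = 9 ballots, Zhou on 10. Zhou wins 10–9.
Novak beats Janssen; loses to Kaur, Zhou — 1 pairwise win.

1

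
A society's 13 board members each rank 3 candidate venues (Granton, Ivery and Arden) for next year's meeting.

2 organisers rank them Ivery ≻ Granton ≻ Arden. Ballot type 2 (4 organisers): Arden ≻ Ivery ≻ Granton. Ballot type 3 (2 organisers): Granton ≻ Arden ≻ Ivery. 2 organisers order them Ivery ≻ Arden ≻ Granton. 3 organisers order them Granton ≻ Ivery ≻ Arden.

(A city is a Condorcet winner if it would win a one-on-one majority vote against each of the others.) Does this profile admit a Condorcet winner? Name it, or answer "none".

Pairwise majorities:
Granton vs Ivery: Ivery, 8–5.
Granton vs Arden: Granton wins 7–6.
Ivery–Arden: Ivery 7–6.
Ivery defeats every rival head-to-head and is the Condorcet winner.

Ivery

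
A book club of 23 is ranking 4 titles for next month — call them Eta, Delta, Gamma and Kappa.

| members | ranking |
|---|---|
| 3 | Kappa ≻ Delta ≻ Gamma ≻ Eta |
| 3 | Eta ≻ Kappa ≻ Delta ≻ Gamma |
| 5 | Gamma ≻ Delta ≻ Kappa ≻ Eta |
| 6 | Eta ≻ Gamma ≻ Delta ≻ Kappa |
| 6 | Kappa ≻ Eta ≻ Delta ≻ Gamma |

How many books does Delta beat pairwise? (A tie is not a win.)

Delta against each rival (23 members):
Delta vs Eta: Eta, 15–8.
Delta vs Gamma: Delta is ranked higher on 3+3+6 = 12 ballots, Gamma on 11. Delta wins 12–11.
Delta vs Kappa: 5+6 = 11 for Delta, 12 for Kappa — Kappa by 12–11.
Delta beats Gamma; loses to Eta, Kappa — 1 pairwise win.

1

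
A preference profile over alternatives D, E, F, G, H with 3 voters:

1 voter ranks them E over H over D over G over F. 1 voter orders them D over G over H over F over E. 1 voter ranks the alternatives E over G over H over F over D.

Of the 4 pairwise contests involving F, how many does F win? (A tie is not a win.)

F against each rival (3 voters):
F–D: D 2–1.
F vs E: E, 2–1.
F vs G: G wins 3–0.
F vs H: F preferred on 0 ballots; H wins 3–0.
F beats no one; loses to D, E, G, H — 0 pairwise wins.

0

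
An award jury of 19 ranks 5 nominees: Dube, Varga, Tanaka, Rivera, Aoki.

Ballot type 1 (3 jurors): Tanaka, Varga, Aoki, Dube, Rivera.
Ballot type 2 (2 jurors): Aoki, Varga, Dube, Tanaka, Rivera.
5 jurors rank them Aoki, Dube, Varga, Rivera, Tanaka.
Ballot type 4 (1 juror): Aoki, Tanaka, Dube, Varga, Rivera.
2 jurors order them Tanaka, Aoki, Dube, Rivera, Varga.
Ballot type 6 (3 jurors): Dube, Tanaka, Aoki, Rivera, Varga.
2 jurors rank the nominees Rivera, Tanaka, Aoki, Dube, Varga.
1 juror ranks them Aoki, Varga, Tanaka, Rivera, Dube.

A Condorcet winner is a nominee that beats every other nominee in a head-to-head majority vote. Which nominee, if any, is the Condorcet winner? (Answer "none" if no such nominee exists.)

none

Check each pair by majority over 19 ballots:
Dube vs Varga: Dube, 13–6.
Dube vs Tanaka: Dube wins 10–9.
Dube vs Rivera: Dube wins 16–3.
Dube vs Aoki: Aoki wins 16–3.
Varga vs Tanaka: Tanaka, 11–8.
Varga–Rivera: Varga 12–7.
Varga–Aoki: Aoki 16–3.
Tanaka–Rivera: Tanaka 12–7.
Tanaka vs Aoki: Tanaka, 10–9.
Rivera–Aoki: Aoki 17–2.
Every nominee loses at least once (Dube loses to Aoki; Varga loses to Dube; Tanaka loses to Dube; Rivera loses to Dube; Aoki loses to Tanaka). The majority relation contains the cycle Dube → Tanaka → Aoki → Dube, so there is no Condorcet winner.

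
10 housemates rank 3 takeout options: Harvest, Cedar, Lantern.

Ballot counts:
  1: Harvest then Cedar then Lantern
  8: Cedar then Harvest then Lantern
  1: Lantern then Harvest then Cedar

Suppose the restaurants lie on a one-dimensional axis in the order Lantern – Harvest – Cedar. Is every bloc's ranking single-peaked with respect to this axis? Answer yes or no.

yes

Axis positions: Lantern=1, Harvest=2, Cedar=3.
Bloc 1 (peak Harvest at position 2): ranking walks positions 2-3-1, expanding outward from the peak — single-peaked.
Bloc 2 (peak Cedar at position 3): ranking walks positions 3-2-1, expanding outward from the peak — single-peaked.
Bloc 3 (peak Lantern at position 1): ranking walks positions 1-2-3, expanding outward from the peak — single-peaked.
Every ranking is single-peaked on this axis.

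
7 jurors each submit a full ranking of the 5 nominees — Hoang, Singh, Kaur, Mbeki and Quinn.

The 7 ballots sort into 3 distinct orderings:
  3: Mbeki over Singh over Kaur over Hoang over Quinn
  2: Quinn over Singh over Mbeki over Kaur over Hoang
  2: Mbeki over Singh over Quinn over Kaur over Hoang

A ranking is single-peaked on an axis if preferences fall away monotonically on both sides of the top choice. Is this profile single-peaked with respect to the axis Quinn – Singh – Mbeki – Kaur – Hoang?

Axis positions: Quinn=1, Singh=2, Mbeki=3, Kaur=4, Hoang=5.
Bloc 1 (peak Mbeki at position 3): ranking walks positions 3-2-4-5-1, expanding outward from the peak — single-peaked.
Bloc 2 (peak Quinn at position 1): ranking walks positions 1-2-3-4-5, expanding outward from the peak — single-peaked.
Bloc 3 (peak Mbeki at position 3): ranking walks positions 3-2-1-4-5, expanding outward from the peak — single-peaked.
Every ranking is single-peaked on this axis.

yes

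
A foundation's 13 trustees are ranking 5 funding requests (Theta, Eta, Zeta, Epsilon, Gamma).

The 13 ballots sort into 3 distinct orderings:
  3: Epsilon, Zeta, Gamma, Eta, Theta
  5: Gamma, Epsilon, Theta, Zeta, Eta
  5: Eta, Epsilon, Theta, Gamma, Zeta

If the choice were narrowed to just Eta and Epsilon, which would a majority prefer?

Epsilon

Ballots ranking Eta above Epsilon: 5.
Ballots ranking Epsilon above Eta: 13 − 5 = 8.
Epsilon wins the head-to-head 8–5.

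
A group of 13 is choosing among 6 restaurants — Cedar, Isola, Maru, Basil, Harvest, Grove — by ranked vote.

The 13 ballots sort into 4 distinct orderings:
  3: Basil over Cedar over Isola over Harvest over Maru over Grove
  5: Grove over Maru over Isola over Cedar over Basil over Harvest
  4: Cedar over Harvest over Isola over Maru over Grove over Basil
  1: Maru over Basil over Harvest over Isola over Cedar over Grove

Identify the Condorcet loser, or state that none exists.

Head-to-head results (13 friends):
Cedar–Isola: Cedar 7–6.
Cedar vs Maru: Cedar wins 7–6.
Cedar vs Basil: 5+4 = 9 for Cedar, 4 for Basil — Cedar by 9–4.
Cedar vs Harvest: Cedar preferred on 3+5+4 = 12 ballots; Cedar wins 12–1.
Cedar vs Grove: 3+4+1 = 8 for Cedar, 5 for Grove — Cedar by 8–5.
Isola vs Maru: 3+4 = 7 for Isola, 6 for Maru — Isola by 7–6.
Isola vs Basil: Isola wins 9–4.
Isola vs Harvest: Isola is ranked higher on 3+5 = 8 ballots, Harvest on 5. Isola wins 8–5.
Isola vs Grove: Isola, 8–5.
Maru vs Basil: Maru preferred on 5+4+1 = 10 ballots; Maru wins 10–3.
Maru–Harvest: Harvest 7–6.
Maru vs Grove: 8 to 5, Maru.
Basil vs Harvest: 9 to 4, Basil.
Basil vs Grove: Grove, 9–4.
Harvest vs Grove: Harvest wins 8–5.
Each restaurant has at least one pairwise win (Cedar beats Isola; Isola beats Maru; Maru beats Basil; Basil beats Harvest; Harvest beats Maru; Grove beats Basil) — no Condorcet loser.

none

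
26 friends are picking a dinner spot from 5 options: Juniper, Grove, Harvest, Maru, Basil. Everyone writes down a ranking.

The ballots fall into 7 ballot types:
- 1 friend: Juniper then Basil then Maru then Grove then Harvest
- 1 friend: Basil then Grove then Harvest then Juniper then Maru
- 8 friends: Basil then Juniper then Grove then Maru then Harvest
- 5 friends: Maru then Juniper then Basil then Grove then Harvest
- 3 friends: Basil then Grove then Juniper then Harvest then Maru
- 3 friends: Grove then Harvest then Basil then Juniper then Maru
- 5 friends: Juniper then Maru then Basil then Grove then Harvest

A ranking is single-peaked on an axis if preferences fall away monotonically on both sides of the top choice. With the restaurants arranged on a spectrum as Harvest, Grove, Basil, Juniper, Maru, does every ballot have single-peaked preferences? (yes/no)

Axis positions: Harvest=1, Grove=2, Basil=3, Juniper=4, Maru=5.
Ballot type 1 (peak Juniper at position 4): ranking walks positions 4-3-5-2-1, expanding outward from the peak — single-peaked.
Ballot type 2 (peak Basil at position 3): ranking walks positions 3-2-1-4-5, expanding outward from the peak — single-peaked.
Ballot type 3 (peak Basil at position 3): ranking walks positions 3-4-2-5-1, expanding outward from the peak — single-peaked.
Ballot type 4 (peak Maru at position 5): ranking walks positions 5-4-3-2-1, expanding outward from the peak — single-peaked.
Ballot type 5 (peak Basil at position 3): ranking walks positions 3-2-4-1-5, expanding outward from the peak — single-peaked.
Ballot type 6 (peak Grove at position 2): ranking walks positions 2-1-3-4-5, expanding outward from the peak — single-peaked.
Ballot type 7 (peak Juniper at position 4): ranking walks positions 4-5-3-2-1, expanding outward from the peak — single-peaked.
Every ranking is single-peaked on this axis.

yes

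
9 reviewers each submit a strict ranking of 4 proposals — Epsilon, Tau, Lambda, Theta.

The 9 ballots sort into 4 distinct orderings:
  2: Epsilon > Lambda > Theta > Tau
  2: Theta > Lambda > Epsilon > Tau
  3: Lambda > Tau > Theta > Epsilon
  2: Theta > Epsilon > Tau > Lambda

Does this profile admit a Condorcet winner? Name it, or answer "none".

Head-to-head results (9 reviewers):
Epsilon vs Tau: Epsilon preferred on 2+2+2 = 6 ballots; Epsilon wins 6–3.
Epsilon–Lambda: Lambda 5–4.
Epsilon–Theta: Theta 7–2.
Tau vs Lambda: Lambda wins 7–2.
Tau vs Theta: Theta wins 6–3.
Lambda vs Theta: Lambda preferred on 2+3 = 5 ballots; Lambda wins 5–4.
Lambda beats each of Epsilon, Tau, Theta — Lambda is the Condorcet winner.

Lambda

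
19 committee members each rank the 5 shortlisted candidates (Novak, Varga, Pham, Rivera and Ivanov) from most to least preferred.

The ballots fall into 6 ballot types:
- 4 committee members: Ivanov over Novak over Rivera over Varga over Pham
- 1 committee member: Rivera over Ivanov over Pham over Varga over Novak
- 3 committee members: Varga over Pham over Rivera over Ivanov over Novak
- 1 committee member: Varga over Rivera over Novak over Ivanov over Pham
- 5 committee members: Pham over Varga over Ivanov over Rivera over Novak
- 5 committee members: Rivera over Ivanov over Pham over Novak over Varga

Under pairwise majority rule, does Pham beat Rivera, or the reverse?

Ballots ranking Pham above Rivera: 3 + 5 = 8.
Ballots ranking Rivera above Pham: 19 − 8 = 11.
Rivera wins the head-to-head 11–8.

Rivera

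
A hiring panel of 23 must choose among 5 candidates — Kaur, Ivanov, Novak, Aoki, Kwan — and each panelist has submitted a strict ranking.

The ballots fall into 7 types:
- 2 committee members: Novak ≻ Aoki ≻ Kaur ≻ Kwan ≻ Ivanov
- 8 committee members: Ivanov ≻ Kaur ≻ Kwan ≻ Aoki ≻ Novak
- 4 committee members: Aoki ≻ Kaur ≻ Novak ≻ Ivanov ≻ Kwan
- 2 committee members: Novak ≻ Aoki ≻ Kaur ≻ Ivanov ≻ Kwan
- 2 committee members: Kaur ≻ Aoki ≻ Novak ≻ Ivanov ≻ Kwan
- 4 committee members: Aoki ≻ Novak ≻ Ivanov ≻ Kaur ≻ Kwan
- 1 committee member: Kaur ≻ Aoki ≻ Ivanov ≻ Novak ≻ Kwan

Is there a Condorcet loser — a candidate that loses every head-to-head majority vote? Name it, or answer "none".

Pairwise majorities:
Kaur vs Ivanov: 11 to 12, Ivanov.
Kaur vs Novak: Kaur, 15–8.
Kaur vs Aoki: Kaur preferred on 8+2+1 = 11 ballots; Aoki wins 12–11.
Kaur vs Kwan: 23 to 0, Kaur.
Ivanov vs Novak: Novak, 14–9.
Ivanov vs Aoki: 8 to 15, Aoki.
Ivanov vs Kwan: Ivanov, 21–2.
Novak vs Aoki: 2+2 = 4 for Novak, 19 for Aoki — Aoki by 19–4.
Novak vs Kwan: Novak wins 15–8.
Aoki vs Kwan: 15 to 8, Aoki.
Kwan loses to every other candidate — it is the Condorcet loser.

Kwan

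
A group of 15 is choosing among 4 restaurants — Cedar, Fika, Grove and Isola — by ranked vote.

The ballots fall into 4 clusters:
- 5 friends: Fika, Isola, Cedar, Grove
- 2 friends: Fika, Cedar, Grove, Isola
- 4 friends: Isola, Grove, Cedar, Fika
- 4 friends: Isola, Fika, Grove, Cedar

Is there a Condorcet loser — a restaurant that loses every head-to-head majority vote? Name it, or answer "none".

Cedar

Head-to-head results (15 friends):
Cedar vs Fika: Cedar preferred on 4 ballots; Fika wins 11–4.
Cedar vs Grove: Grove, 8–7.
Cedar vs Isola: Cedar preferred on 2 ballots; Isola wins 13–2.
Fika–Grove: Fika 11–4.
Fika vs Isola: 5+2 = 7 for Fika, 8 for Isola — Isola by 8–7.
Grove vs Isola: Isola, 13–2.
Only Cedar has no wins; Cedar is the Condorcet loser.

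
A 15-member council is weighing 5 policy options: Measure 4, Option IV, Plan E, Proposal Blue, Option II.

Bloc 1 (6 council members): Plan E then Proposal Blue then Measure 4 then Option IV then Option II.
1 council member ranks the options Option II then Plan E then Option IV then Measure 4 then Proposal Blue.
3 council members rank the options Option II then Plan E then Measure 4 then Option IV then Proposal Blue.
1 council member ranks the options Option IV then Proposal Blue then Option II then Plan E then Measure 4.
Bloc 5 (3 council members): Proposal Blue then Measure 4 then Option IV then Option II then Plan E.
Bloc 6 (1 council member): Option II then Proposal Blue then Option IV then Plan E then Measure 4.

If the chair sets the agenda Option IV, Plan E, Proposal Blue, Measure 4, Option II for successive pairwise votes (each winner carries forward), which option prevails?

Option II

Round 1: Option IV vs Plan E — 5–10, Plan E advances.
Round 2: Plan E vs Proposal Blue — 10–5, Plan E advances.
Round 3: Plan E vs Measure 4 — 12–3, Plan E advances.
Round 4: Plan E vs Option II — 6–9, Option II advances.
Option II survives the agenda.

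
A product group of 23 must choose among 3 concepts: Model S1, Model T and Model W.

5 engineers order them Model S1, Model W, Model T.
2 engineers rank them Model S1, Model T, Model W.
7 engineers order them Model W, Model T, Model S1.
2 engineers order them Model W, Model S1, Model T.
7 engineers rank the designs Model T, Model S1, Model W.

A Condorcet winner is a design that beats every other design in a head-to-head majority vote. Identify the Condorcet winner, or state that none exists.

Pairwise majorities:
Model S1 vs Model T: Model T wins 14–9.
Model S1 vs Model W: Model S1 wins 14–9.
Model T–Model W: Model W 14–9.
Every design loses at least once (Model S1 loses to Model T; Model T loses to Model W; Model W loses to Model S1). The majority relation contains the cycle Model S1 > Model W > Model T > Model S1, so there is no Condorcet winner.

none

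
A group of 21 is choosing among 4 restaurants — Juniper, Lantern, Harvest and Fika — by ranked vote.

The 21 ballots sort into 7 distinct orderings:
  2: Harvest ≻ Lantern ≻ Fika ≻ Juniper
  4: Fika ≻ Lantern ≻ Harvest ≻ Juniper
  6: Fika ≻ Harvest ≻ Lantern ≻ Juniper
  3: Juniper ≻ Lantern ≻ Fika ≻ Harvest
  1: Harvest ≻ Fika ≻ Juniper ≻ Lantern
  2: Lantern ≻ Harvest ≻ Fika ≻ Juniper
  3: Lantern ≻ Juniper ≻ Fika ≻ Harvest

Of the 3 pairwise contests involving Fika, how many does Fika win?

Fika against each rival (21 friends):
Fika vs Juniper: Fika is ranked higher on 2+4+6+1+2 = 15 ballots, Juniper on 6. Fika wins 15–6.
Fika vs Lantern: 4+6+1 = 11 for Fika, 10 for Lantern — Fika by 11–10.
Fika vs Harvest: 16 to 5, Fika.
Fika beats Juniper, Lantern, Harvest — 3 pairwise wins.

3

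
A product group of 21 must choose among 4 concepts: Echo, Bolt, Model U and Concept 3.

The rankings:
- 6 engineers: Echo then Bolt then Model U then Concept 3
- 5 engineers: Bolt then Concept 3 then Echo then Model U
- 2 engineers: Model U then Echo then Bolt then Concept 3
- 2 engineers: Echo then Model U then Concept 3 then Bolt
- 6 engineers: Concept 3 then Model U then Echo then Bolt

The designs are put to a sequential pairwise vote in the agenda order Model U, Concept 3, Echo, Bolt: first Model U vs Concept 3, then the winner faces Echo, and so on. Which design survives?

Bolt

Round 1: Model U vs Concept 3 — 10–11, Concept 3 advances.
Round 2: Concept 3 vs Echo — 11–10, Concept 3 advances.
Round 3: Concept 3 vs Bolt — 8–13, Bolt advances.
The agenda winner is Bolt.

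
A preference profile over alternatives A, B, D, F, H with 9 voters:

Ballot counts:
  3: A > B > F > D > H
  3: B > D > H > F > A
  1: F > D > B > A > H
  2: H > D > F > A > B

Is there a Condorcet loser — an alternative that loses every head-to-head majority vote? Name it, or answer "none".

Head-to-head results (9 voters):
A vs B: A, 5–4.
A vs D: 3 to 6, D.
A vs F: A preferred on 3 ballots; F wins 6–3.
A vs H: A is ranked higher on 3+1 = 4 ballots, H on 5. H wins 5–4.
B vs D: 6 to 3, B.
B vs F: B wins 6–3.
B vs H: B is ranked higher on 3+3+1 = 7 ballots, H on 2. B wins 7–2.
D vs F: 3+2 = 5 for D, 4 for F — D by 5–4.
D vs H: D is ranked higher on 3+3+1 = 7 ballots, H on 2. D wins 7–2.
F vs H: H, 5–4.
Every alternative wins at least one matchup (A beats B; B beats D; D beats A; F beats A; H beats A), so there is no Condorcet loser.

none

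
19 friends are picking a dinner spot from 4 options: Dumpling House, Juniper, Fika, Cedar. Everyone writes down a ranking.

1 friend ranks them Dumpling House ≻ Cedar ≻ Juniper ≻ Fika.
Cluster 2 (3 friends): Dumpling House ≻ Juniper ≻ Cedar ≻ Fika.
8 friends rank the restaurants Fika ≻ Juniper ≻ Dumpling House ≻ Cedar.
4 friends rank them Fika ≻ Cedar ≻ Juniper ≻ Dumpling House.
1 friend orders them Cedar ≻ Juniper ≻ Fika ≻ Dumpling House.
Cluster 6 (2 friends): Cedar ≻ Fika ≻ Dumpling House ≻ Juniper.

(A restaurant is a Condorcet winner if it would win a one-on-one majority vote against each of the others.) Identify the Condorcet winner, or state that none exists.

Fika

Head-to-head results (19 friends):
Dumpling House vs Juniper: Dumpling House is ranked higher on 1+3+2 = 6 ballots, Juniper on 13. Juniper wins 13–6.
Dumpling House vs Fika: Dumpling House is ranked higher on 1+3 = 4 ballots, Fika on 15. Fika wins 15–4.
Dumpling House vs Cedar: 12 to 7, Dumpling House.
Juniper vs Fika: 1+3+1 = 5 for Juniper, 14 for Fika — Fika by 14–5.
Juniper vs Cedar: 3+8 = 11 for Juniper, 8 for Cedar — Juniper by 11–8.
Fika vs Cedar: Fika is ranked higher on 8+4 = 12 ballots, Cedar on 7. Fika wins 12–7.
Fika wins every pairwise contest, so Fika is the Condorcet winner.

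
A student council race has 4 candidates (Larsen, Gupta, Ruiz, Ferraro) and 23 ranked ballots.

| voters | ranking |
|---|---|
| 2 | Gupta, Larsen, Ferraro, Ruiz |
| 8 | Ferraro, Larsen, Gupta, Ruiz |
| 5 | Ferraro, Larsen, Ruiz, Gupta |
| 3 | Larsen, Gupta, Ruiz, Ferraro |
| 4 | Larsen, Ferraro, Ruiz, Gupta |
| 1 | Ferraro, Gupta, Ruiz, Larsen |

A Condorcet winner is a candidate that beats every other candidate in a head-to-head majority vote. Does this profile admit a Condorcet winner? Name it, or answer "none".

Check each pair by majority over 23 ballots:
Larsen–Gupta: Larsen 20–3.
Larsen vs Ruiz: Larsen, 22–1.
Larsen vs Ferraro: Ferraro wins 14–9.
Gupta–Ruiz: Gupta 14–9.
Gupta vs Ferraro: Ferraro wins 18–5.
Ruiz vs Ferraro: Ferraro wins 20–3.
Ferraro beats each of Larsen, Gupta, Ruiz — Ferraro is the Condorcet winner.

Ferraro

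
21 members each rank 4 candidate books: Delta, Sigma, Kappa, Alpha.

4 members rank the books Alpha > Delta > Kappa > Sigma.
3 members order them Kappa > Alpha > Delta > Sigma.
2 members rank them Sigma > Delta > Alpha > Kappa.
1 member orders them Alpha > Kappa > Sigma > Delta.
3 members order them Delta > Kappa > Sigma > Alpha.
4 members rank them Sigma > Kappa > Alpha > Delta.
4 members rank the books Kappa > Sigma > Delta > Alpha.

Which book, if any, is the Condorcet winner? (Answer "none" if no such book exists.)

Kappa

Head-to-head results (21 members):
Delta vs Sigma: Delta is ranked higher on 4+3+3 = 10 ballots, Sigma on 11. Sigma wins 11–10.
Delta vs Kappa: 9 to 12, Kappa.
Delta vs Alpha: Delta is ranked higher on 2+3+4 = 9 ballots, Alpha on 12. Alpha wins 12–9.
Sigma vs Kappa: Sigma preferred on 2+4 = 6 ballots; Kappa wins 15–6.
Sigma vs Alpha: Sigma preferred on 2+3+4+4 = 13 ballots; Sigma wins 13–8.
Kappa vs Alpha: Kappa is ranked higher on 3+3+4+4 = 14 ballots, Alpha on 7. Kappa wins 14–7.
Only Kappa has no losses; Kappa is the Condorcet winner.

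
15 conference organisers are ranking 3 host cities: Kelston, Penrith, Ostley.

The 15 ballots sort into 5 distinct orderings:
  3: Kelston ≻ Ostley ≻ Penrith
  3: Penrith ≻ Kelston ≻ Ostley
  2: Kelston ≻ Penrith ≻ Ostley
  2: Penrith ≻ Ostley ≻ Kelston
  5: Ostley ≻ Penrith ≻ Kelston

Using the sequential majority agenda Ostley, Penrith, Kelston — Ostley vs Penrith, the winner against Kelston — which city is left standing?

Kelston

Round 1: Ostley vs Penrith — 8–7, Ostley advances.
Round 2: Ostley vs Kelston — 7–8, Kelston advances.
The agenda winner is Kelston.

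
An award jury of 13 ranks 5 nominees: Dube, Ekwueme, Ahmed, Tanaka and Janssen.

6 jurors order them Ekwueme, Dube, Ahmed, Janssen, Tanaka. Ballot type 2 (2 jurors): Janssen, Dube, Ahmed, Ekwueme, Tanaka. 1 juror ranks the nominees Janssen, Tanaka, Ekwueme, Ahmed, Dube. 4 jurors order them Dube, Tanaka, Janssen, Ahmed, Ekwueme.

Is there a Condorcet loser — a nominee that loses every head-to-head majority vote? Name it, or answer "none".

Pairwise majorities:
Dube vs Ekwueme: Dube is ranked higher on 2+4 = 6 ballots, Ekwueme on 7. Ekwueme wins 7–6.
Dube vs Ahmed: 6+2+4 = 12 for Dube, 1 for Ahmed — Dube by 12–1.
Dube vs Tanaka: Dube wins 12–1.
Dube vs Janssen: Dube preferred on 6+4 = 10 ballots; Dube wins 10–3.
Ekwueme vs Ahmed: 6+1 = 7 for Ekwueme, 6 for Ahmed — Ekwueme by 7–6.
Ekwueme vs Tanaka: Ekwueme wins 8–5.
Ekwueme–Janssen: Janssen 7–6.
Ahmed vs Tanaka: Ahmed preferred on 6+2 = 8 ballots; Ahmed wins 8–5.
Ahmed vs Janssen: Janssen wins 7–6.
Tanaka vs Janssen: 4 to 9, Janssen.
Only Tanaka has no wins; Tanaka is the Condorcet loser.

Tanaka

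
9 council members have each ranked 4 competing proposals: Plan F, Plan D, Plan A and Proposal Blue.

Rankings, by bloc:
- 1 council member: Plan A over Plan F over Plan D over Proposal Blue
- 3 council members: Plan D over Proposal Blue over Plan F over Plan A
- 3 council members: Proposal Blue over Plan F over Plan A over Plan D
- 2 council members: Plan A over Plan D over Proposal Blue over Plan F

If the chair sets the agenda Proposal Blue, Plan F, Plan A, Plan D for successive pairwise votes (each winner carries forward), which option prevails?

Round 1: Proposal Blue vs Plan F — 8–1, Proposal Blue advances.
Round 2: Proposal Blue vs Plan A — 6–3, Proposal Blue advances.
Round 3: Proposal Blue vs Plan D — 3–6, Plan D advances.
Plan D survives the agenda.

Plan D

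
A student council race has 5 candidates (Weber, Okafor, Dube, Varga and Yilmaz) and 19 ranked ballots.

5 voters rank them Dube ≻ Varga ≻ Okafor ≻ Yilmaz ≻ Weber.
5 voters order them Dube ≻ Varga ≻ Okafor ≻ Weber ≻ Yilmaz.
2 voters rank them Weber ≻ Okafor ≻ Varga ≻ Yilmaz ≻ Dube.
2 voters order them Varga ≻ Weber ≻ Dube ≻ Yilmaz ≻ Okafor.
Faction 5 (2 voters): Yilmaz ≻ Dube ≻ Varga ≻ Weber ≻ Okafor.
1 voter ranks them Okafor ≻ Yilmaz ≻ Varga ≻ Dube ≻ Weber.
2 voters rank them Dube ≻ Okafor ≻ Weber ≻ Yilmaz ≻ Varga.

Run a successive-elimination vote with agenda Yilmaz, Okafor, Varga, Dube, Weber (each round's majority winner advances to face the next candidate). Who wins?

Dube

Round 1: Yilmaz vs Okafor — 4–15, Okafor advances.
Round 2: Okafor vs Varga — 5–14, Varga advances.
Round 3: Varga vs Dube — 5–14, Dube advances.
Round 4: Dube vs Weber — 15–4, Dube advances.
The agenda winner is Dube.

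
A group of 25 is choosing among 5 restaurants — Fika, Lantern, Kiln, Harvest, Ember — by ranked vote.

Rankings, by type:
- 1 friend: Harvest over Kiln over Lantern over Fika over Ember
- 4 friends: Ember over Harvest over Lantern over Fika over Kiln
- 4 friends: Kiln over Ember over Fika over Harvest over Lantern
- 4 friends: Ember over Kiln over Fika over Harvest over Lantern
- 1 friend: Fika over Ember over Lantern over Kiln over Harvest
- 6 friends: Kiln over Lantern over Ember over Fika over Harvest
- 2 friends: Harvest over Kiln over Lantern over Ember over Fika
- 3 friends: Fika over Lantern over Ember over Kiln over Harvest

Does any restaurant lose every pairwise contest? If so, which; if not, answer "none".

none

Head-to-head results (25 friends):
Fika vs Lantern: 4+4+1+3 = 12 for Fika, 13 for Lantern — Lantern by 13–12.
Fika vs Kiln: 8 to 17, Kiln.
Fika vs Harvest: 4+4+1+6+3 = 18 for Fika, 7 for Harvest — Fika by 18–7.
Fika vs Ember: 5 to 20, Ember.
Lantern vs Kiln: 4+1+3 = 8 for Lantern, 17 for Kiln — Kiln by 17–8.
Lantern vs Harvest: Harvest, 15–10.
Lantern vs Ember: Lantern is ranked higher on 1+6+2+3 = 12 ballots, Ember on 13. Ember wins 13–12.
Kiln vs Harvest: Kiln is ranked higher on 4+4+1+6+3 = 18 ballots, Harvest on 7. Kiln wins 18–7.
Kiln vs Ember: Kiln is ranked higher on 1+4+6+2 = 13 ballots, Ember on 12. Kiln wins 13–12.
Harvest vs Ember: 3 to 22, Ember.
Each restaurant has at least one pairwise win (Fika beats Harvest; Lantern beats Fika; Kiln beats Fika; Harvest beats Lantern; Ember beats Fika) — no Condorcet loser.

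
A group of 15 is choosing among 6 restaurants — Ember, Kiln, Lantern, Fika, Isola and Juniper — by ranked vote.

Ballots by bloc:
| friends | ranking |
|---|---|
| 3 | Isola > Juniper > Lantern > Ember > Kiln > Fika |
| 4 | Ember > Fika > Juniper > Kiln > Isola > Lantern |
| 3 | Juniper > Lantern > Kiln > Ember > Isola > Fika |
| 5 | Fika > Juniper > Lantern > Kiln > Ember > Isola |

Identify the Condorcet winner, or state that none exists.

none

Head-to-head results (15 friends):
Ember vs Kiln: Ember is ranked higher on 3+4 = 7 ballots, Kiln on 8. Kiln wins 8–7.
Ember vs Lantern: Lantern wins 11–4.
Ember–Fika: Ember 10–5.
Ember vs Isola: Ember, 12–3.
Ember vs Juniper: Ember preferred on 4 ballots; Juniper wins 11–4.
Kiln vs Lantern: Lantern wins 11–4.
Kiln vs Fika: Fika, 9–6.
Kiln–Isola: Kiln 12–3.
Kiln vs Juniper: Juniper wins 15–0.
Lantern vs Fika: Lantern preferred on 3+3 = 6 ballots; Fika wins 9–6.
Lantern vs Isola: Lantern is ranked higher on 3+5 = 8 ballots, Isola on 7. Lantern wins 8–7.
Lantern vs Juniper: Lantern preferred on 0 ballots; Juniper wins 15–0.
Fika–Isola: Fika 9–6.
Fika vs Juniper: 4+5 = 9 for Fika, 6 for Juniper — Fika by 9–6.
Isola vs Juniper: Isola is ranked higher on 3 ballots, Juniper on 12. Juniper wins 12–3.
Every restaurant loses at least once (Ember loses to Kiln; Kiln loses to Lantern; Lantern loses to Fika; Fika loses to Ember; Isola loses to Ember; Juniper loses to Fika). The majority relation contains the cycle Ember beats Fika beats Kiln beats Ember, so there is no Condorcet winner.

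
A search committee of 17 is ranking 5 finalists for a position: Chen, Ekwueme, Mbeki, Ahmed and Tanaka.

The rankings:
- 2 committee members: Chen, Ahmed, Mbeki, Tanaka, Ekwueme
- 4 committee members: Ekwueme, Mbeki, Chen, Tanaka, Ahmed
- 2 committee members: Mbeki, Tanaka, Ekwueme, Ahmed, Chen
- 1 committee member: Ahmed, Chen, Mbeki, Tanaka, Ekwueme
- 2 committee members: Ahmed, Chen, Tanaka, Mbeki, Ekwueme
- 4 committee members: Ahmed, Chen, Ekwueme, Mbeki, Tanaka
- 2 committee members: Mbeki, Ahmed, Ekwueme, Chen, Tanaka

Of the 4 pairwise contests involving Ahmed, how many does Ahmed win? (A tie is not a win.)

Ahmed against each rival (17 committee members):
Ahmed vs Chen: Ahmed wins 11–6.
Ahmed vs Ekwueme: Ahmed, 11–6.
Ahmed vs Mbeki: Ahmed is ranked higher on 2+1+2+4 = 9 ballots, Mbeki on 8. Ahmed wins 9–8.
Ahmed vs Tanaka: Ahmed, 11–6.
Ahmed beats Chen, Ekwueme, Mbeki, Tanaka — 4 pairwise wins.

4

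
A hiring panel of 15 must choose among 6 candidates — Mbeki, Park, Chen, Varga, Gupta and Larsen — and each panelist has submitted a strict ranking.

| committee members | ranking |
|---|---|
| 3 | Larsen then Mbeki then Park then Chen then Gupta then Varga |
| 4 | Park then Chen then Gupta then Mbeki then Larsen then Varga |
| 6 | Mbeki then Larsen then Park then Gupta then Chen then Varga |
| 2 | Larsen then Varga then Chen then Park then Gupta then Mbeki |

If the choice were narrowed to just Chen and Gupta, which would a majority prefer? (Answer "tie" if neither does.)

Ballots ranking Chen above Gupta: 3 + 4 + 2 = 9.
Ballots ranking Gupta above Chen: 15 − 9 = 6.
Chen wins the head-to-head 9–6.

Chen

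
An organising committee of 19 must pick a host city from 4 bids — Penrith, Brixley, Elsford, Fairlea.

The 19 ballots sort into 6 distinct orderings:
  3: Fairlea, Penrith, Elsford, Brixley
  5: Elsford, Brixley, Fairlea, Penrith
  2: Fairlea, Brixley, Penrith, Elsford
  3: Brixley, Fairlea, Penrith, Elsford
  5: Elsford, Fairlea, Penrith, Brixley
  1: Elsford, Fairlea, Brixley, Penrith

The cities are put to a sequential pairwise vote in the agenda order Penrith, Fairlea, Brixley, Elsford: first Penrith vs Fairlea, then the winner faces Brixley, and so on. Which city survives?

Elsford

Round 1: Penrith vs Fairlea — 0–19, Fairlea advances.
Round 2: Fairlea vs Brixley — 11–8, Fairlea advances.
Round 3: Fairlea vs Elsford — 8–11, Elsford advances.
The agenda winner is Elsford.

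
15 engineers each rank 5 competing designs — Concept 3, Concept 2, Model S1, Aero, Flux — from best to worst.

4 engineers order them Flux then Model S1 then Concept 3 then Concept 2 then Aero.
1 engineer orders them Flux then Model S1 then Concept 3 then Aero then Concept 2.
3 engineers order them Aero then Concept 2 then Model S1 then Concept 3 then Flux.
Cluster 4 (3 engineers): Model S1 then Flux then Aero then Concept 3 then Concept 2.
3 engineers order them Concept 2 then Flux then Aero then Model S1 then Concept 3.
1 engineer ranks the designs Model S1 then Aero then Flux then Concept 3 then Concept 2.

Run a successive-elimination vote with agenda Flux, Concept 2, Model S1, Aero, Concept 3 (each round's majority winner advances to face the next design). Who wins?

Flux

Round 1: Flux vs Concept 2 — 9–6, Flux advances.
Round 2: Flux vs Model S1 — 8–7, Flux advances.
Round 3: Flux vs Aero — 11–4, Flux advances.
Round 4: Flux vs Concept 3 — 12–3, Flux advances.
The agenda winner is Flux.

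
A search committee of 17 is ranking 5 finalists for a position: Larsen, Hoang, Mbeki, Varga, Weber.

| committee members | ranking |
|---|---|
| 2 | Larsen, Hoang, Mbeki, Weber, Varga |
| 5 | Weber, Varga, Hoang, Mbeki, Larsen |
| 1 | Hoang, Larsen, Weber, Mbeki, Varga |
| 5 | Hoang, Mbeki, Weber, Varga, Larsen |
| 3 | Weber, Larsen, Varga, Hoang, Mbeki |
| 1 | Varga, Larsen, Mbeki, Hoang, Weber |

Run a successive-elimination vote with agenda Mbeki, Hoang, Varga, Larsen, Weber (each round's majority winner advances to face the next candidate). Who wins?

Round 1: Mbeki vs Hoang — 1–16, Hoang advances.
Round 2: Hoang vs Varga — 8–9, Varga advances.
Round 3: Varga vs Larsen — 11–6, Varga advances.
Round 4: Varga vs Weber — 1–16, Weber advances.
Weber survives the agenda.

Weber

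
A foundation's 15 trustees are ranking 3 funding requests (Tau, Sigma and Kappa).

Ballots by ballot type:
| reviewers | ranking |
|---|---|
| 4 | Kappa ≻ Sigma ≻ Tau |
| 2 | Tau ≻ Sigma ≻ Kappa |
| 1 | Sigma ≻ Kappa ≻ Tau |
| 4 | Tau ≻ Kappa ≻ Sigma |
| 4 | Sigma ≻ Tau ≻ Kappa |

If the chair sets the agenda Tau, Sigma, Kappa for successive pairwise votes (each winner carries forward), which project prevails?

Round 1: Tau vs Sigma — 6–9, Sigma advances.
Round 2: Sigma vs Kappa — 7–8, Kappa advances.
The agenda winner is Kappa.

Kappa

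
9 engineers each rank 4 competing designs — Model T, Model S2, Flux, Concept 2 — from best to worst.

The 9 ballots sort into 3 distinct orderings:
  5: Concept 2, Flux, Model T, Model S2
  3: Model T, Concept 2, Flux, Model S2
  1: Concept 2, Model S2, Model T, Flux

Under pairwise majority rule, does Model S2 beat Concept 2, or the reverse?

No ballot ranks Model S2 above Concept 2: 0.
Ballots ranking Concept 2 above Model S2: 9 − 0 = 9.
Concept 2 wins the head-to-head 9–0.

Concept 2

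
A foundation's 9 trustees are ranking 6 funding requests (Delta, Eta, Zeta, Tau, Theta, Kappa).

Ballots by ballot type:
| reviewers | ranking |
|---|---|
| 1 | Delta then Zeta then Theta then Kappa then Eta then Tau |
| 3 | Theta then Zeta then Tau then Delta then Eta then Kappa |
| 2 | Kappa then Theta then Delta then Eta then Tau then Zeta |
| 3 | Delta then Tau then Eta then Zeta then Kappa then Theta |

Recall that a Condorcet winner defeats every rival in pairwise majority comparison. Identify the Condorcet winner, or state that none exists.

none

Check each pair by majority over 9 ballots:
Delta vs Eta: Delta, 9–0.
Delta–Zeta: Delta 6–3.
Delta–Tau: Delta 6–3.
Delta vs Theta: Theta wins 5–4.
Delta–Kappa: Delta 7–2.
Eta vs Zeta: Eta, 5–4.
Eta vs Tau: Tau wins 6–3.
Eta–Theta: Theta 6–3.
Eta–Kappa: Eta 6–3.
Zeta vs Tau: Tau, 5–4.
Zeta–Theta: Theta 5–4.
Zeta–Kappa: Zeta 7–2.
Tau vs Theta: Theta wins 6–3.
Tau vs Kappa: Tau wins 6–3.
Theta–Kappa: Kappa 5–4.
Each project drops at least one matchup (Delta loses to Theta; Eta loses to Delta; Zeta loses to Delta; Tau loses to Delta; Theta loses to Kappa; Kappa loses to Delta); the cycle Delta beats Kappa beats Theta beats Delta rules out a Condorcet winner.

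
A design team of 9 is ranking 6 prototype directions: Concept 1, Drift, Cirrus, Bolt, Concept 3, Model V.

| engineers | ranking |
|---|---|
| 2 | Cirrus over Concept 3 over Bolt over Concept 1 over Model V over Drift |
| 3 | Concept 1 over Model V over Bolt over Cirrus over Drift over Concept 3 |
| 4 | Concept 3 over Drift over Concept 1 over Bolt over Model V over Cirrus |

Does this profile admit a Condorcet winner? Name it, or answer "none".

Head-to-head results (9 engineers):
Concept 1 vs Drift: Concept 1, 5–4.
Concept 1–Cirrus: Concept 1 7–2.
Concept 1–Bolt: Concept 1 7–2.
Concept 1 vs Concept 3: Concept 3 wins 6–3.
Concept 1–Model V: Concept 1 9–0.
Drift–Cirrus: Cirrus 5–4.
Drift vs Bolt: Bolt, 5–4.
Drift vs Concept 3: Concept 3 wins 6–3.
Drift–Model V: Model V 5–4.
Cirrus vs Bolt: Bolt, 7–2.
Cirrus vs Concept 3: Cirrus wins 5–4.
Cirrus vs Model V: Model V wins 7–2.
Bolt–Concept 3: Concept 3 6–3.
Bolt–Model V: Bolt 6–3.
Concept 3–Model V: Concept 3 6–3.
No design is unbeaten: Concept 1 loses to Concept 3; Drift loses to Concept 1; Cirrus loses to Concept 1; Bolt loses to Concept 1; Concept 3 loses to Cirrus; Model V loses to Concept 1. In particular Concept 1 → Cirrus → Concept 3 → Concept 1 is a majority cycle — no Condorcet winner exists.

none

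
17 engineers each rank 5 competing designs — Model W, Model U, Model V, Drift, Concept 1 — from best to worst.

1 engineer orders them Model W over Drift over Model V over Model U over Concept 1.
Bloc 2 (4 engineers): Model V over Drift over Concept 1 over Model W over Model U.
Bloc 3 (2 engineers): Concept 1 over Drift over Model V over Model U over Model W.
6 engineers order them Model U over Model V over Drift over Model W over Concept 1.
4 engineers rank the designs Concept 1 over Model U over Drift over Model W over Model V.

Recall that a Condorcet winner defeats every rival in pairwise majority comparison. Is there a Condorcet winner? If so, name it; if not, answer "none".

Head-to-head results (17 engineers):
Model W vs Model U: Model U wins 12–5.
Model W vs Model V: Model V, 12–5.
Model W–Drift: Drift 16–1.
Model W vs Concept 1: Concept 1, 10–7.
Model U vs Model V: Model U wins 10–7.
Model U vs Drift: Model U, 10–7.
Model U–Concept 1: Concept 1 10–7.
Model V vs Drift: Model V wins 10–7.
Model V vs Concept 1: Model V, 11–6.
Drift vs Concept 1: Drift wins 11–6.
Each design drops at least one matchup (Model W loses to Model U; Model U loses to Concept 1; Model V loses to Model U; Drift loses to Model U; Concept 1 loses to Model V); the cycle Model U → Model V → Concept 1 → Model U rules out a Condorcet winner.

none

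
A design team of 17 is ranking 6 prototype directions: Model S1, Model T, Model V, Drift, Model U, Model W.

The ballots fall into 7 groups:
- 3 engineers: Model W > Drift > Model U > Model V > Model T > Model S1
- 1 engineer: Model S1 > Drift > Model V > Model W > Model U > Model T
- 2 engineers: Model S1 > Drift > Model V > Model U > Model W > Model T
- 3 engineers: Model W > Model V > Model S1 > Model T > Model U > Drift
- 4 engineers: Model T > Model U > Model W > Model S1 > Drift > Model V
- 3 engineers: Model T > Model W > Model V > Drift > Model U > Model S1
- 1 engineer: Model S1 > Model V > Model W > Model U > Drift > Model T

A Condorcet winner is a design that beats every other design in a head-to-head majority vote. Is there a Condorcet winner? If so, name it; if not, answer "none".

Model W

Check each pair by majority over 17 ballots:
Model S1 vs Model T: Model S1 is ranked higher on 1+2+3+1 = 7 ballots, Model T on 10. Model T wins 10–7.
Model S1 vs Model V: 1+2+4+1 = 8 for Model S1, 9 for Model V — Model V by 9–8.
Model S1 vs Drift: 1+2+3+4+1 = 11 for Model S1, 6 for Drift — Model S1 by 11–6.
Model S1 vs Model U: Model S1 preferred on 1+2+3+1 = 7 ballots; Model U wins 10–7.
Model S1 vs Model W: Model S1 is ranked higher on 1+2+1 = 4 ballots, Model W on 13. Model W wins 13–4.
Model T vs Model V: Model T is ranked higher on 4+3 = 7 ballots, Model V on 10. Model V wins 10–7.
Model T vs Drift: Model T is ranked higher on 3+4+3 = 10 ballots, Drift on 7. Model T wins 10–7.
Model T vs Model U: Model T is ranked higher on 3+4+3 = 10 ballots, Model U on 7. Model T wins 10–7.
Model T vs Model W: Model T is ranked higher on 4+3 = 7 ballots, Model W on 10. Model W wins 10–7.
Model V vs Drift: 3+3+1 = 7 for Model V, 10 for Drift — Drift by 10–7.
Model V vs Model U: 10 to 7, Model V.
Model V vs Model W: Model V preferred on 1+2+1 = 4 ballots; Model W wins 13–4.
Drift vs Model U: Drift preferred on 3+1+2+3 = 9 ballots; Drift wins 9–8.
Drift vs Model W: 3 to 14, Model W.
Model U vs Model W: 6 to 11, Model W.
Model W beats each of Model S1, Model T, Model V, Drift, Model U — Model W is the Condorcet winner.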